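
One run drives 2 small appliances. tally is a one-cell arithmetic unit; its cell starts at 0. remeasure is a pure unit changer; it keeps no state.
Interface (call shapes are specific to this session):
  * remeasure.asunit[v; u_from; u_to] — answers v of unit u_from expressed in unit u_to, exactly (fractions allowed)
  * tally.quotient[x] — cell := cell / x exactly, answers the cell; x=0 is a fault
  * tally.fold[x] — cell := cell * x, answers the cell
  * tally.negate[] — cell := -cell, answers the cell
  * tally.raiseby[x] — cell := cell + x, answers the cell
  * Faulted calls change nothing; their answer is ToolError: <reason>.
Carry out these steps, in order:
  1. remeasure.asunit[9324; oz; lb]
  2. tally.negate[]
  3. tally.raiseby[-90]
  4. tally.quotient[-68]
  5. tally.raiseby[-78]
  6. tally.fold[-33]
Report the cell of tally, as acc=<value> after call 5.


-> asunit(v=9324, u_from=oz, u_to=lb)
<- 2331/4
-> negate()
<- 0
-> raiseby(x=-90)
<- -90
-> quotient(x=-68)
<- 45/34
-> raiseby(x=-78)
<- -2607/34
-> fold(x=-33)
<- 86031/34

Answer: acc=-2607/34


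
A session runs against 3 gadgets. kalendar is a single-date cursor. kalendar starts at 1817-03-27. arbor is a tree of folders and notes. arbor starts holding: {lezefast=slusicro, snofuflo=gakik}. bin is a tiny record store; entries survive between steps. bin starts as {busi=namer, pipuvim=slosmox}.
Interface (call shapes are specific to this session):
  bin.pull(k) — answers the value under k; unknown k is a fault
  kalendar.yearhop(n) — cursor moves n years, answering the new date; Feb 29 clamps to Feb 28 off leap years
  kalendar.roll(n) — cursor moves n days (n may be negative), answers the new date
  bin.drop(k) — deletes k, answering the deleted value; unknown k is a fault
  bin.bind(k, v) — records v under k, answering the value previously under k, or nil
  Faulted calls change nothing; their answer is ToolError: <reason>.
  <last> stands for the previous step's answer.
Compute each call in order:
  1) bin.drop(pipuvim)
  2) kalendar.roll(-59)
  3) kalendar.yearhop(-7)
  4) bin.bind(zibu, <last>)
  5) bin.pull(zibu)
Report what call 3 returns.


Answer: 1810-01-27

Derivation:
>> bin.drop(k='pipuvim')
<< slosmox
>> kalendar.roll(n='-59')
<< 1817-01-27
>> kalendar.yearhop(n='-7')
<< 1810-01-27
>> bin.bind(k='zibu', v='<last>')
<< nil
>> bin.pull(k='zibu')
<< 1810-01-27


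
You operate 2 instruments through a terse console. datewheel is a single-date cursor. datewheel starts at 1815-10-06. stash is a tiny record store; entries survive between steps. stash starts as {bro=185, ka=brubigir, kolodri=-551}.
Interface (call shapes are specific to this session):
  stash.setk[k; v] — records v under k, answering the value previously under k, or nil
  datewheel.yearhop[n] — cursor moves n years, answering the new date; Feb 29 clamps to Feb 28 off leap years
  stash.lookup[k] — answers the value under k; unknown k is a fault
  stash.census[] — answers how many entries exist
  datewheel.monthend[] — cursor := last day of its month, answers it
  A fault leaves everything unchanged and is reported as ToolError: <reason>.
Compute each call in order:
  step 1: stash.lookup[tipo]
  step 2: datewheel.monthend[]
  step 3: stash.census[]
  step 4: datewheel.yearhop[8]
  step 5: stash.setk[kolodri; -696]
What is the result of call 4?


Answer: 1823-10-31

Derivation:
I try stash.lookup on k→tipo, yielding ToolError: no such key tipo.
Next I call datewheel.monthend(): 1815-10-31.
I call stash.census, — result: 3.
I use datewheel.yearhop on n→8, yielding 1823-10-31.
Now I run stash.setk on k→kolodri, v→-696, → -551.


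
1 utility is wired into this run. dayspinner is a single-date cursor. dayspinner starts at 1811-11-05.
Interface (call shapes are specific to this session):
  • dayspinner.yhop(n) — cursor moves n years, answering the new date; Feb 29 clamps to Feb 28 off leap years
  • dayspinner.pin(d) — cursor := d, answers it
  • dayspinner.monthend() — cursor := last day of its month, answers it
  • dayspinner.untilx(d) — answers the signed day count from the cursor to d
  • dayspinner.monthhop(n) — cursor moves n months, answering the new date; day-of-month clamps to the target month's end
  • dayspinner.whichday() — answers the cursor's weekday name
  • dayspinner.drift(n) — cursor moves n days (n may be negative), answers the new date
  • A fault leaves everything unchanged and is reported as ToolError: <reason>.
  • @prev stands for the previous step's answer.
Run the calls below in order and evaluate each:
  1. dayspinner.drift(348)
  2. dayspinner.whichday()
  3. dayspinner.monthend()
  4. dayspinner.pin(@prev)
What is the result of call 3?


Answer: 1812-10-31

Derivation:
·→ dayspinner.drift(348)
·← 1812-10-18
·→ dayspinner.whichday()
·← Sunday
·→ dayspinner.monthend()
·← 1812-10-31
·→ dayspinner.pin(@prev)
·← 1812-10-31


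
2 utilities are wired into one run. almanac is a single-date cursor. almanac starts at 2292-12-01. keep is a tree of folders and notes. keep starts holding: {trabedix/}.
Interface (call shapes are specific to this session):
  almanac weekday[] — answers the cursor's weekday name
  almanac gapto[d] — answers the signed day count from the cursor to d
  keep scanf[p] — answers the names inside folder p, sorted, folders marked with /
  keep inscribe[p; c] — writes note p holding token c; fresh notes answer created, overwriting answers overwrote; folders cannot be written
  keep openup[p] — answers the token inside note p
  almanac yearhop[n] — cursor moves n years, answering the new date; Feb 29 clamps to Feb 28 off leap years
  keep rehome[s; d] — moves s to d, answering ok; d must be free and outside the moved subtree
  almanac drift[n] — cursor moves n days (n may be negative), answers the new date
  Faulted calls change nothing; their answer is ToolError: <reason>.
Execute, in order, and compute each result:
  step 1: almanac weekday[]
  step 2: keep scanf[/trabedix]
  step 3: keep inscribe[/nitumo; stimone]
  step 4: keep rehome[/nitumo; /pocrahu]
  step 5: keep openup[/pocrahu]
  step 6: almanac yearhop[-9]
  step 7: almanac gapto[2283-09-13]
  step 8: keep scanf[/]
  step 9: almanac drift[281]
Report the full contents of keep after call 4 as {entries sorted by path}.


Answer: {pocrahu=stimone, trabedix/}

Derivation:
Using almanac weekday, and observe Thursday.
Next I call keep scanf passing p: /trabedix, and get [].
Next I call keep inscribe passing p: /nitumo, c: stimone, — result: created.
Using keep rehome passing s: /nitumo, d: /pocrahu, and get ok.
Invoking keep openup passing p: /pocrahu, and get stimone.
I try almanac yearhop passing n: -9: 2283-12-01.
I call almanac gapto passing d: 2283-09-13, giving -79.
I run keep scanf passing p: /, and observe [pocrahu, trabedix/].
I call almanac drift passing n: 281: 2284-09-07.


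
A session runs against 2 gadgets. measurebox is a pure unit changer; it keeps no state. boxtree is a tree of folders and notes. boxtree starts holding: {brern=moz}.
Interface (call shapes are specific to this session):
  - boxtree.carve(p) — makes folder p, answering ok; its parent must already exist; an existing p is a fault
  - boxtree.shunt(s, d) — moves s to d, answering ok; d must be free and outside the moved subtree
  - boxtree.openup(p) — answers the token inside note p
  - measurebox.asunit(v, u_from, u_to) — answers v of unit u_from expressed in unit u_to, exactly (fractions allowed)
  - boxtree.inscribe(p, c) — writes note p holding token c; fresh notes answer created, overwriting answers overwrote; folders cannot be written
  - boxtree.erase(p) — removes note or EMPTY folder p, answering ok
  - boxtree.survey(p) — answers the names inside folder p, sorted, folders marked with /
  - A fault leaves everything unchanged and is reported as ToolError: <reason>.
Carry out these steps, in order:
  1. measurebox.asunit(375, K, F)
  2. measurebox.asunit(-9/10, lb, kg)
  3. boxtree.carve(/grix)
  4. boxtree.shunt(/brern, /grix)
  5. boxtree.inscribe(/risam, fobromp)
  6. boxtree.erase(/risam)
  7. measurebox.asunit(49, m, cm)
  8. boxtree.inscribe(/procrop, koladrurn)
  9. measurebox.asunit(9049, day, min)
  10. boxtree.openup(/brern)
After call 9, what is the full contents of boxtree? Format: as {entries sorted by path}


Answer: {brern=moz, grix/, procrop=koladrurn}

Derivation:
% 1. asunit(375, K, F) -> 21533/100
% 2. asunit(-9/10, lb, kg) -> -408233133/1000000000
% 3. carve(/grix) -> ok
% 4. shunt(/brern, /grix) -> ToolError: exists
% 5. inscribe(/risam, fobromp) -> created
% 6. erase(/risam) -> ok
% 7. asunit(49, m, cm) -> 4900
% 8. inscribe(/procrop, koladrurn) -> created
% 9. asunit(9049, day, min) -> 13030560
% 10. openup(/brern) -> moz


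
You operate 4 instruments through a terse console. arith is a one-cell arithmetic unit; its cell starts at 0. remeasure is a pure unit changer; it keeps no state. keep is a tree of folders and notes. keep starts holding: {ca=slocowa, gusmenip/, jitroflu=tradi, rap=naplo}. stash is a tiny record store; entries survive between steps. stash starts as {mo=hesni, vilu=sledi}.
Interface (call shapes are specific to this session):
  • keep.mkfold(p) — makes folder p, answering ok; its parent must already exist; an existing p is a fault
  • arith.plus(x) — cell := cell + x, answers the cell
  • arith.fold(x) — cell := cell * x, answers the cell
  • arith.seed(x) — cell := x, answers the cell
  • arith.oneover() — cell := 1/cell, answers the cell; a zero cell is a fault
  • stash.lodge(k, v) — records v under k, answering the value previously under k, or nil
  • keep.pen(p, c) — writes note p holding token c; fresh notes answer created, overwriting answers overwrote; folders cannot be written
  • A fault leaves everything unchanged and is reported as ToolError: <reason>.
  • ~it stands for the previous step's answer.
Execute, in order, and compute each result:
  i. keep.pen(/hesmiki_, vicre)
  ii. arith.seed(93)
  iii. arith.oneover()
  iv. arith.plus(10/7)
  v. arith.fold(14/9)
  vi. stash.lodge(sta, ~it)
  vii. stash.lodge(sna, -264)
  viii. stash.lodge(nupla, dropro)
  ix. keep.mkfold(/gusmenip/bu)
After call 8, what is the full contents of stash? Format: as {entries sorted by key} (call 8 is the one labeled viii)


Answer: {mo=hesni, nupla=dropro, sna=-264, sta=1874/837, vilu=sledi}

Derivation:
>> keep.pen(p→/hesmiki_, c→vicre)
<< created
>> arith.seed(x→93)
<< 93
>> arith.oneover()
<< 1/93
>> arith.plus(x→10/7)
<< 937/651
>> arith.fold(x→14/9)
<< 1874/837
>> stash.lodge(k→sta, v→~it)
<< nil
>> stash.lodge(k→sna, v→-264)
<< nil
>> stash.lodge(k→nupla, v→dropro)
<< nil
>> keep.mkfold(p→/gusmenip/bu)
<< ok


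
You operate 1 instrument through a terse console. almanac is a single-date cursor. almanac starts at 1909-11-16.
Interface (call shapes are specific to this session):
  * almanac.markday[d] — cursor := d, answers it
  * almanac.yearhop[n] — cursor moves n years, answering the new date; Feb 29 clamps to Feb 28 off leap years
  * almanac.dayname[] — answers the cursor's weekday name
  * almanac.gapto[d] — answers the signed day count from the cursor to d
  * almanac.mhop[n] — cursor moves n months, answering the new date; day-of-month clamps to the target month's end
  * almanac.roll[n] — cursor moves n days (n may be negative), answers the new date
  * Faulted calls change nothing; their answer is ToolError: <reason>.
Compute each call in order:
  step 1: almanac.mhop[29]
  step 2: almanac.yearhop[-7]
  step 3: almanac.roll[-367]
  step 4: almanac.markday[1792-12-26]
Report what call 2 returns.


Using almanac.mhop(n='29'), and get 1912-04-16.
Then almanac.yearhop(n='-7'), yielding 1905-04-16.
I run almanac.roll(n='-367'), yielding 1904-04-14.
Then almanac.markday(d='1792-12-26'), giving 1792-12-26.

Answer: 1905-04-16


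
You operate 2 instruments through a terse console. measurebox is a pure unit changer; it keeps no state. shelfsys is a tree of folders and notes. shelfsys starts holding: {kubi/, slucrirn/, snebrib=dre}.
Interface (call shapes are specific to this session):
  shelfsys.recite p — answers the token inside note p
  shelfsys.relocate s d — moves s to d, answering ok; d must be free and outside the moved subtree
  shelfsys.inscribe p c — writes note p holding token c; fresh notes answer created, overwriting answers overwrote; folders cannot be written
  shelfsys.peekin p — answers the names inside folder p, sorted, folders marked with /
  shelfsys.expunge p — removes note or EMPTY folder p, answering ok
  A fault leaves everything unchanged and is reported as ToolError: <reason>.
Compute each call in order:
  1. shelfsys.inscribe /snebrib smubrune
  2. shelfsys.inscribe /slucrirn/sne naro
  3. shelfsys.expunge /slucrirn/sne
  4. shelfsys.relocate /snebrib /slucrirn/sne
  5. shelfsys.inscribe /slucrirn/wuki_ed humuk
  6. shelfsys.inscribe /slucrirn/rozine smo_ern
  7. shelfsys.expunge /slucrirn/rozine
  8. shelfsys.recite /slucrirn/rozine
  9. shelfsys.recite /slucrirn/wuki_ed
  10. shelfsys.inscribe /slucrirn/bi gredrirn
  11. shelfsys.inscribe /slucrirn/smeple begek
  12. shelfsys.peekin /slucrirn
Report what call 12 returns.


# inscribe(p=/snebrib, c=smubrune) ~> overwrote
# inscribe(p=/slucrirn/sne, c=naro) ~> created
# expunge(p=/slucrirn/sne) ~> ok
# relocate(s=/snebrib, d=/slucrirn/sne) ~> ok
# inscribe(p=/slucrirn/wuki_ed, c=humuk) ~> created
# inscribe(p=/slucrirn/rozine, c=smo_ern) ~> created
# expunge(p=/slucrirn/rozine) ~> ok
# recite(p=/slucrirn/rozine) ~> ToolError: not found
# recite(p=/slucrirn/wuki_ed) ~> humuk
# inscribe(p=/slucrirn/bi, c=gredrirn) ~> created
# inscribe(p=/slucrirn/smeple, c=begek) ~> created
# peekin(p=/slucrirn) ~> [bi, smeple, sne, wuki_ed]

Answer: [bi, smeple, sne, wuki_ed]


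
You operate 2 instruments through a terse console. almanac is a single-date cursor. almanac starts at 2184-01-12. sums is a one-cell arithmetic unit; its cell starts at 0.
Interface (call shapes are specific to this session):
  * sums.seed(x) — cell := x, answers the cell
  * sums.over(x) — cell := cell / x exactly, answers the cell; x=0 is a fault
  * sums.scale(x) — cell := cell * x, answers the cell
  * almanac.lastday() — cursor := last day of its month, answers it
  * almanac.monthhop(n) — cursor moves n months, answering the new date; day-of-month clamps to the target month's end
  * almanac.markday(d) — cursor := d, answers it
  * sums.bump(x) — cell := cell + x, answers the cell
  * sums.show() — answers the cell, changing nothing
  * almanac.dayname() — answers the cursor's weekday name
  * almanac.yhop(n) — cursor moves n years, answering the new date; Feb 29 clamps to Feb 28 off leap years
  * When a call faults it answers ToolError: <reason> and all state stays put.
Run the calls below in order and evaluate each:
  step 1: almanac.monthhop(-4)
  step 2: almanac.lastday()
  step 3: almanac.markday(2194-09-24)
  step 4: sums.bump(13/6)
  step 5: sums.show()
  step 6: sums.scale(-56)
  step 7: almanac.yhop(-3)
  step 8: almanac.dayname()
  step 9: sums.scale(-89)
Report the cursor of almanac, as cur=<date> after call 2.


Answer: cur=2183-09-30

Derivation:
Using monthhop using n='-4', → 2183-09-12.
I invoke lastday, — result: 2183-09-30.
I try markday using d='2194-09-24', yielding 2194-09-24.
I try bump using x='13/6', and see 13/6.
Next I call show: 13/6.
I use scale using x='-56', and get -364/3.
I run yhop using n='-3', which returns 2191-09-24.
Now I run dayname, giving Saturday.
Then scale using x='-89', → 32396/3.


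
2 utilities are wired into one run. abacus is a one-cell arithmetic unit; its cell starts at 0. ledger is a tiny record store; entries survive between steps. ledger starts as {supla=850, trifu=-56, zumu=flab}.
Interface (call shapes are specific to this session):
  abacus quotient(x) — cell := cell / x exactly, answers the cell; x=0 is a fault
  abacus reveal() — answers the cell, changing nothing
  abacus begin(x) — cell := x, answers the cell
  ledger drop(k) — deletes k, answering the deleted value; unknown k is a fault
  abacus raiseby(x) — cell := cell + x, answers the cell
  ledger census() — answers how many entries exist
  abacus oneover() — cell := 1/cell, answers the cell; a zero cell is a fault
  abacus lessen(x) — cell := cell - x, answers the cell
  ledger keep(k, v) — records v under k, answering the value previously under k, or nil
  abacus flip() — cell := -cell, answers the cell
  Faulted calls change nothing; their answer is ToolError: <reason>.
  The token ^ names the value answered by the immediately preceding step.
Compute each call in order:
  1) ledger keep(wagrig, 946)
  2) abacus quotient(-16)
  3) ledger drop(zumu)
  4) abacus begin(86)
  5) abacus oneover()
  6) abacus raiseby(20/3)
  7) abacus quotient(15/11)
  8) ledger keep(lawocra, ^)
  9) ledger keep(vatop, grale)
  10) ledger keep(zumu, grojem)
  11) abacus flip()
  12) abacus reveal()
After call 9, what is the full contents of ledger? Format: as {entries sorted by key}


·→ ledger keep(k=wagrig, v=946)
·← nil
·→ abacus quotient(x=-16)
·← 0
·→ ledger drop(k=zumu)
·← flab
·→ abacus begin(x=86)
·← 86
·→ abacus oneover()
·← 1/86
·→ abacus raiseby(x=20/3)
·← 1723/258
·→ abacus quotient(x=15/11)
·← 18953/3870
·→ ledger keep(k=lawocra, v=^)
·← nil
·→ ledger keep(k=vatop, v=grale)
·← nil
·→ ledger keep(k=zumu, v=grojem)
·← nil
·→ abacus flip()
·← -18953/3870
·→ abacus reveal()
·← -18953/3870

Answer: {lawocra=18953/3870, supla=850, trifu=-56, vatop=grale, wagrig=946}


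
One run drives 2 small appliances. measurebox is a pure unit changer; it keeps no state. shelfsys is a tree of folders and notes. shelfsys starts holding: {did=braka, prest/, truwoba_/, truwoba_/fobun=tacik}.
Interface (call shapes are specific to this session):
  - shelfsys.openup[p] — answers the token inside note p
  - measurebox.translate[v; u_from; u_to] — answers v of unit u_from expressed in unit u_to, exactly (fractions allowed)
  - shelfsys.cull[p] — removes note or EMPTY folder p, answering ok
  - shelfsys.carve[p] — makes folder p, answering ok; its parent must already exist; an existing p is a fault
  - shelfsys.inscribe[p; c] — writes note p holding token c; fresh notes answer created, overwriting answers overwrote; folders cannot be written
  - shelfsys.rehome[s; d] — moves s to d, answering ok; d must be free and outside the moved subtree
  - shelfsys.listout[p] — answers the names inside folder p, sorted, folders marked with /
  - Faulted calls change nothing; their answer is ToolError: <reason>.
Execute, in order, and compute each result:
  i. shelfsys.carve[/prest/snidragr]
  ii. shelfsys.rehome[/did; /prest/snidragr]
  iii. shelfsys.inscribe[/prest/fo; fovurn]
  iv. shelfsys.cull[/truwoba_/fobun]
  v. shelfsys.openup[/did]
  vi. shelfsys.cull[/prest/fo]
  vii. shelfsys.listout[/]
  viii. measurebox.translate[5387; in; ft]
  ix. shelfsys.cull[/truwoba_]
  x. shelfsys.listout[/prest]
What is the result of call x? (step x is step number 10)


Answer: [snidragr/]

Derivation:
-> shelfsys.carve(/prest/snidragr)
<- ok
-> shelfsys.rehome(/did, /prest/snidragr)
<- ToolError: exists
-> shelfsys.inscribe(/prest/fo, fovurn)
<- created
-> shelfsys.cull(/truwoba_/fobun)
<- ok
-> shelfsys.openup(/did)
<- braka
-> shelfsys.cull(/prest/fo)
<- ok
-> shelfsys.listout(/)
<- [did, prest/, truwoba_/]
-> measurebox.translate(5387, in, ft)
<- 5387/12
-> shelfsys.cull(/truwoba_)
<- ok
-> shelfsys.listout(/prest)
<- [snidragr/]


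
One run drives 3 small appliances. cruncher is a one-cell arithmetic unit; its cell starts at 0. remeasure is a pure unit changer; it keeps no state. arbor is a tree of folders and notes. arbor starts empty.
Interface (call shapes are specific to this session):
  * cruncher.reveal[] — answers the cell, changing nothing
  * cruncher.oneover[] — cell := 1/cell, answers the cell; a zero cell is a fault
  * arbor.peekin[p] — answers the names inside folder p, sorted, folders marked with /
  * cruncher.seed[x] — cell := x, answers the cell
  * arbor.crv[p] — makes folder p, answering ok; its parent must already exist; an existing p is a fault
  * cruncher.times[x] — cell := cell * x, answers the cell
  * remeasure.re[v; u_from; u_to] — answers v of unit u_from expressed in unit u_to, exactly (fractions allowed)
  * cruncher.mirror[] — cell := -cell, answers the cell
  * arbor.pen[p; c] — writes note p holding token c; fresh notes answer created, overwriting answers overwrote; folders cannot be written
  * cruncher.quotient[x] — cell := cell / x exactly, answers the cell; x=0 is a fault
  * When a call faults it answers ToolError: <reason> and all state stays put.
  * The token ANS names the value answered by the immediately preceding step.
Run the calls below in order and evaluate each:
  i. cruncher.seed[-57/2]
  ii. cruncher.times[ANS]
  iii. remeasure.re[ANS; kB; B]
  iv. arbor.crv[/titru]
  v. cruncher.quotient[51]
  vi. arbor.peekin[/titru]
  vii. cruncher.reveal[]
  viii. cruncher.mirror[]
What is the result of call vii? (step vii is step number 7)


% cruncher.seed -57/2
  -57/2
% cruncher.times ANS
  3249/4
% remeasure.re ANS kB B
  812250
% arbor.crv /titru
  ok
% cruncher.quotient 51
  1083/68
% arbor.peekin /titru
  []
% cruncher.reveal
  1083/68
% cruncher.mirror
  -1083/68

Answer: 1083/68


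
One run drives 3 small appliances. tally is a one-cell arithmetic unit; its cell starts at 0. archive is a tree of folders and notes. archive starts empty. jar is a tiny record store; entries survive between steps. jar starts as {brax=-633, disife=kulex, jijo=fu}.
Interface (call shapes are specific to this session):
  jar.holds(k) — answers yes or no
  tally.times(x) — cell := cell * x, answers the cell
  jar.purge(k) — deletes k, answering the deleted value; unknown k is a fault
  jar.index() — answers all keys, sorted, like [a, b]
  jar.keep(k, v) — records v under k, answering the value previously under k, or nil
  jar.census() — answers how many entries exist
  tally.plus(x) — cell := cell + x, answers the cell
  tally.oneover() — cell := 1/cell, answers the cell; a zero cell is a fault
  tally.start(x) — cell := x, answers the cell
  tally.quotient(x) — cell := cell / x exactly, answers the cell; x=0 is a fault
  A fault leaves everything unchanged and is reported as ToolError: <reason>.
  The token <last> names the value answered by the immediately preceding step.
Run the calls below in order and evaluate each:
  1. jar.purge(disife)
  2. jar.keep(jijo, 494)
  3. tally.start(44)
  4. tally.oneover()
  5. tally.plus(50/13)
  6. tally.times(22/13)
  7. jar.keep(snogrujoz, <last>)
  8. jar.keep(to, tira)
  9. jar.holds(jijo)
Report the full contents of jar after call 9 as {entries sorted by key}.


Answer: {brax=-633, jijo=494, snogrujoz=2213/338, to=tira}

Derivation:
Act: jar.purge[k→disife]
Obs: kulex
Act: jar.keep[k→jijo; v→494]
Obs: fu
Act: tally.start[x→44]
Obs: 44
Act: tally.oneover[]
Obs: 1/44
Act: tally.plus[x→50/13]
Obs: 2213/572
Act: tally.times[x→22/13]
Obs: 2213/338
Act: jar.keep[k→snogrujoz; v→<last>]
Obs: nil
Act: jar.keep[k→to; v→tira]
Obs: nil
Act: jar.holds[k→jijo]
Obs: yes


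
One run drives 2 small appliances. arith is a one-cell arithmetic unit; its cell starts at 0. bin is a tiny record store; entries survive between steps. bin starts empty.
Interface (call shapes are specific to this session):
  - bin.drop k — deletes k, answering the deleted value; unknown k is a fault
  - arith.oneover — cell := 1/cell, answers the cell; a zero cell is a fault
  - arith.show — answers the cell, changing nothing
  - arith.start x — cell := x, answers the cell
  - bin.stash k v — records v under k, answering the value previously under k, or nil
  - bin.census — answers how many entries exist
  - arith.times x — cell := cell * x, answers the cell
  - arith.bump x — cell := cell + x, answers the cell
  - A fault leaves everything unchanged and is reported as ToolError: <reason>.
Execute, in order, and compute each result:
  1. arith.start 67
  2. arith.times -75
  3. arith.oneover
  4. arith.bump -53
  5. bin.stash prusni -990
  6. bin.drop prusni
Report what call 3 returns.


Act: arith.start[67]
Obs: 67
Act: arith.times[-75]
Obs: -5025
Act: arith.oneover[]
Obs: -1/5025
Act: arith.bump[-53]
Obs: -266326/5025
Act: bin.stash[prusni; -990]
Obs: nil
Act: bin.drop[prusni]
Obs: -990

Answer: -1/5025


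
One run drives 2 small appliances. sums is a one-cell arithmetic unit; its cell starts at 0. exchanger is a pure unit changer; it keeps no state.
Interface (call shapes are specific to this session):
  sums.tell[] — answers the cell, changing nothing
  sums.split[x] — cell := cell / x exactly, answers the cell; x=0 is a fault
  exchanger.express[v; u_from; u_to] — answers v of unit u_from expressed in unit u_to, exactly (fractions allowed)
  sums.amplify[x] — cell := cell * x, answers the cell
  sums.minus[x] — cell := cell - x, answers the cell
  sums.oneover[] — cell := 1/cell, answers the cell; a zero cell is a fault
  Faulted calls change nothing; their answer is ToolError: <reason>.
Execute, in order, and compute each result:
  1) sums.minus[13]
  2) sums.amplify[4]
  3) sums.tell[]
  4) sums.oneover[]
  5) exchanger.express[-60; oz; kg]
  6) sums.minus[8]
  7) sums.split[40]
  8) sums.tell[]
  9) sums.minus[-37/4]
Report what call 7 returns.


Answer: -417/2080

Derivation:
-- sums.minus(x: 13) == -13
-- sums.amplify(x: 4) == -52
-- sums.tell() == -52
-- sums.oneover() == -1/52
-- exchanger.express(v: -60, u_from: oz, u_to: kg) == -136077711/80000000
-- sums.minus(x: 8) == -417/52
-- sums.split(x: 40) == -417/2080
-- sums.tell() == -417/2080
-- sums.minus(x: -37/4) == 18823/2080


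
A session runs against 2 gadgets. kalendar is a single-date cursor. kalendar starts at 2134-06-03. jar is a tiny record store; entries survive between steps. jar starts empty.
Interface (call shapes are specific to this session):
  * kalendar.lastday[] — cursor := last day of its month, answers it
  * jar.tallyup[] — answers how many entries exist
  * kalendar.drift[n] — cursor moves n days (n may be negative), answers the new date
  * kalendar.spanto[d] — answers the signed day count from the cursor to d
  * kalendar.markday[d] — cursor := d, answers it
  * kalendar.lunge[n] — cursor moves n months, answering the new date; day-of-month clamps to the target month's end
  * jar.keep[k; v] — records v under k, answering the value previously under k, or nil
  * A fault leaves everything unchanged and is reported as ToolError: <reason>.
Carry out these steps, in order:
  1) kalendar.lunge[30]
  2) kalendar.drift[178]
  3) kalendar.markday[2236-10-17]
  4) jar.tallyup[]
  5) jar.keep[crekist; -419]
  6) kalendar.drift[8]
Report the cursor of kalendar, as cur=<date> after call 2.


Answer: cur=2137-05-30

Derivation:
==> kalendar.lunge(n=30)
<== 2136-12-03
==> kalendar.drift(n=178)
<== 2137-05-30
==> kalendar.markday(d=2236-10-17)
<== 2236-10-17
==> jar.tallyup()
<== 0
==> jar.keep(k=crekist, v=-419)
<== nil
==> kalendar.drift(n=8)
<== 2236-10-25


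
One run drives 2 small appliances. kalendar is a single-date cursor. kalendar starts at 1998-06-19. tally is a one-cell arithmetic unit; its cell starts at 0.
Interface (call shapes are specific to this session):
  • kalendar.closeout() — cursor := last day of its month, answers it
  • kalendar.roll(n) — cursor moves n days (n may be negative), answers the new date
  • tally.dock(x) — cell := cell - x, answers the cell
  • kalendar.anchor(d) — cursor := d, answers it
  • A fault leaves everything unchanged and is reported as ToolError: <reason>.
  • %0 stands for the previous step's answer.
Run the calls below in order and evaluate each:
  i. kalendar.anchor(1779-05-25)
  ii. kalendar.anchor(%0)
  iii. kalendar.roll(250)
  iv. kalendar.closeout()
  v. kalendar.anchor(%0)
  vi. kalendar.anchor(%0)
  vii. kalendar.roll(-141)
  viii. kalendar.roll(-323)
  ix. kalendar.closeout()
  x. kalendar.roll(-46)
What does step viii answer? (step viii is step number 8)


·→ kalendar.anchor(d→1779-05-25)
·← 1779-05-25
·→ kalendar.anchor(d→%0)
·← 1779-05-25
·→ kalendar.roll(n→250)
·← 1780-01-30
·→ kalendar.closeout()
·← 1780-01-31
·→ kalendar.anchor(d→%0)
·← 1780-01-31
·→ kalendar.anchor(d→%0)
·← 1780-01-31
·→ kalendar.roll(n→-141)
·← 1779-09-12
·→ kalendar.roll(n→-323)
·← 1778-10-24
·→ kalendar.closeout()
·← 1778-10-31
·→ kalendar.roll(n→-46)
·← 1778-09-15

Answer: 1778-10-24


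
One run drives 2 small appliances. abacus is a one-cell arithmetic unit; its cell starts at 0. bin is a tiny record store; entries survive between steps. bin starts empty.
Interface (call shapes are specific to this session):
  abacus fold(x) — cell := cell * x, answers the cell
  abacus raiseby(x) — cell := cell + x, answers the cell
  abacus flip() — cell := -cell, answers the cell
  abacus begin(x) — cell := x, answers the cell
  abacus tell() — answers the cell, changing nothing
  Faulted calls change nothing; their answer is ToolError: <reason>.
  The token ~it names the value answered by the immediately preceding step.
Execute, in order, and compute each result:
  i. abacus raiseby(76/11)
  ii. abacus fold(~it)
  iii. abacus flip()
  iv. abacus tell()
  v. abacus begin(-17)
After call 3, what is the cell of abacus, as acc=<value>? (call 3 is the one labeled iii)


$ abacus raiseby x='76/11'
  76/11
$ abacus fold x='~it'
  5776/121
$ abacus flip
  -5776/121
$ abacus tell
  -5776/121
$ abacus begin x='-17'
  -17

Answer: acc=-5776/121


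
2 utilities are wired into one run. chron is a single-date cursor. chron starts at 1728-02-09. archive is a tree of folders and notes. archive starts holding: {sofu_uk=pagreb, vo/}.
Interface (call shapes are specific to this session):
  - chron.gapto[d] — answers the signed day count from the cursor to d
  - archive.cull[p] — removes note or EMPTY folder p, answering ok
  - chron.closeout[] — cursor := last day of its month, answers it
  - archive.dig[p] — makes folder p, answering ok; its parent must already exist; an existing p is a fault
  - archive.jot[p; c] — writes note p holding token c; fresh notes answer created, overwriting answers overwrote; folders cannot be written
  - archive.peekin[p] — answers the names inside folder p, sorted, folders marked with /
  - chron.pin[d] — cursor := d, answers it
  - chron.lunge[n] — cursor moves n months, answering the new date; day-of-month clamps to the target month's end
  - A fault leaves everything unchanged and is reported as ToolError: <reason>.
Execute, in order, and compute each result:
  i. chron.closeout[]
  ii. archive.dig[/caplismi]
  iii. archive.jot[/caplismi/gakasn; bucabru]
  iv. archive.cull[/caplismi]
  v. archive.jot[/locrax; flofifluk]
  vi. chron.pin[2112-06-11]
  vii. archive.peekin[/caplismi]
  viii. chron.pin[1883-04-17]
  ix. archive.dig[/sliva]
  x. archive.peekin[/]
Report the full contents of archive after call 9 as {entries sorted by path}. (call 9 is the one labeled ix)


Answer: {caplismi/, caplismi/gakasn=bucabru, locrax=flofifluk, sliva/, sofu_uk=pagreb, vo/}

Derivation:
Do: chron.closeout[]
See: 1728-02-29
Do: archive.dig[p: /caplismi]
See: ok
Do: archive.jot[p: /caplismi/gakasn; c: bucabru]
See: created
Do: archive.cull[p: /caplismi]
See: ToolError: not empty
Do: archive.jot[p: /locrax; c: flofifluk]
See: created
Do: chron.pin[d: 2112-06-11]
See: 2112-06-11
Do: archive.peekin[p: /caplismi]
See: [gakasn]
Do: chron.pin[d: 1883-04-17]
See: 1883-04-17
Do: archive.dig[p: /sliva]
See: ok
Do: archive.peekin[p: /]
See: [caplismi/, locrax, sliva/, sofu_uk, vo/]


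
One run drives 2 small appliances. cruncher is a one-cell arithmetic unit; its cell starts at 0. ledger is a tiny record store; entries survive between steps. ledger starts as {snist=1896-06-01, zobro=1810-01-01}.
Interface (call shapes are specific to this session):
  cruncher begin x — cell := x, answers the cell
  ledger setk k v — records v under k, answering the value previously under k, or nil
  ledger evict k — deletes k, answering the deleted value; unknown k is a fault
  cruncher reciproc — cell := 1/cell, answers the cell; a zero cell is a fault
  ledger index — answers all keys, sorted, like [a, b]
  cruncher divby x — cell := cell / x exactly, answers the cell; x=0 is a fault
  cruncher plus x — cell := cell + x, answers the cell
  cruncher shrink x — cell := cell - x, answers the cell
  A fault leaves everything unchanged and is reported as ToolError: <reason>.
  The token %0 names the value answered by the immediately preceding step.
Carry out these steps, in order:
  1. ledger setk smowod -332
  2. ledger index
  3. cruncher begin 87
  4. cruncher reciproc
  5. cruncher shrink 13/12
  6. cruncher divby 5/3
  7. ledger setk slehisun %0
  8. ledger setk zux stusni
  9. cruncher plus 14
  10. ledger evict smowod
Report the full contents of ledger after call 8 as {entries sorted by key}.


Answer: {slehisun=-373/580, smowod=-332, snist=1896-06-01, zobro=1810-01-01, zux=stusni}

Derivation:
! ledger setk(k→smowod, v→-332) ~> nil
! ledger index() ~> [smowod, snist, zobro]
! cruncher begin(x→87) ~> 87
! cruncher reciproc() ~> 1/87
! cruncher shrink(x→13/12) ~> -373/348
! cruncher divby(x→5/3) ~> -373/580
! ledger setk(k→slehisun, v→%0) ~> nil
! ledger setk(k→zux, v→stusni) ~> nil
! cruncher plus(x→14) ~> 7747/580
! ledger evict(k→smowod) ~> -332


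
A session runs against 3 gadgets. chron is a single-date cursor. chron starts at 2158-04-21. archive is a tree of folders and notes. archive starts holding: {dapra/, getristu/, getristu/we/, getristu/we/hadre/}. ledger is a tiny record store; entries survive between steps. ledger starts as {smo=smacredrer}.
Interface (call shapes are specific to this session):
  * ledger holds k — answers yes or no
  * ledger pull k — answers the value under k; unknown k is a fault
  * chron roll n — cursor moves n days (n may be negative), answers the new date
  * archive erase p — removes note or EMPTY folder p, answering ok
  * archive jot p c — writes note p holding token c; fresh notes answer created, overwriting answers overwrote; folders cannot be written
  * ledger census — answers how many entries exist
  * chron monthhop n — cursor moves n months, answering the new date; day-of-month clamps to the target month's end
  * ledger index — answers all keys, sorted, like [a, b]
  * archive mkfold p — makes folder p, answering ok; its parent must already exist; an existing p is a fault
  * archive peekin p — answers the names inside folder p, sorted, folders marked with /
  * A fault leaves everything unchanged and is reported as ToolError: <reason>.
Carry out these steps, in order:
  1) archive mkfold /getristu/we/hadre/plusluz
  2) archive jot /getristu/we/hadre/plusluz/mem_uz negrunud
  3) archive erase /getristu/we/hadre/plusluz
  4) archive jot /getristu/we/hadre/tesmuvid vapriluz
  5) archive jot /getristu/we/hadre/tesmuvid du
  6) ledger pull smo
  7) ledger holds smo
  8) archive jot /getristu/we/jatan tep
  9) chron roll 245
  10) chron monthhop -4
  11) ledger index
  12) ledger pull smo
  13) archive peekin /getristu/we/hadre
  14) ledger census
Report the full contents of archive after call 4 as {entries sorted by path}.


Answer: {dapra/, getristu/, getristu/we/, getristu/we/hadre/, getristu/we/hadre/plusluz/, getristu/we/hadre/plusluz/mem_uz=negrunud, getristu/we/hadre/tesmuvid=vapriluz}

Derivation:
;; 1. archive mkfold(p='/getristu/we/hadre/plusluz') : ok
;; 2. archive jot(p='/getristu/we/hadre/plusluz/mem_uz', c='negrunud') : created
;; 3. archive erase(p='/getristu/we/hadre/plusluz') : ToolError: not empty
;; 4. archive jot(p='/getristu/we/hadre/tesmuvid', c='vapriluz') : created
;; 5. archive jot(p='/getristu/we/hadre/tesmuvid', c='du') : overwrote
;; 6. ledger pull(k='smo') : smacredrer
;; 7. ledger holds(k='smo') : yes
;; 8. archive jot(p='/getristu/we/jatan', c='tep') : created
;; 9. chron roll(n='245') : 2158-12-22
;; 10. chron monthhop(n='-4') : 2158-08-22
;; 11. ledger index() : [smo]
;; 12. ledger pull(k='smo') : smacredrer
;; 13. archive peekin(p='/getristu/we/hadre') : [plusluz/, tesmuvid]
;; 14. ledger census() : 1


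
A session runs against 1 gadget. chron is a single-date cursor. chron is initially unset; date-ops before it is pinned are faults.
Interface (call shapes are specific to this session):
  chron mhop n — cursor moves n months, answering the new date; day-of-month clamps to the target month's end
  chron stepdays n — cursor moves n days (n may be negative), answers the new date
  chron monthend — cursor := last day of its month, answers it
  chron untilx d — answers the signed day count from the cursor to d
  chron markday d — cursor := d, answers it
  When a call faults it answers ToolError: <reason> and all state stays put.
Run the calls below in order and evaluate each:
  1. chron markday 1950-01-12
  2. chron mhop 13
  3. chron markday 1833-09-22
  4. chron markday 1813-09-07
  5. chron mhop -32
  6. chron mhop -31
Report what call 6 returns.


I run chron markday with 1950-01-12, and get 1950-01-12.
Then chron mhop with 13: 1951-02-12.
I run chron markday with 1833-09-22, which returns 1833-09-22.
Using chron markday with 1813-09-07, and get 1813-09-07.
I invoke chron mhop with -32, and see 1811-01-07.
I use chron mhop with -31, → 1808-06-07.

Answer: 1808-06-07


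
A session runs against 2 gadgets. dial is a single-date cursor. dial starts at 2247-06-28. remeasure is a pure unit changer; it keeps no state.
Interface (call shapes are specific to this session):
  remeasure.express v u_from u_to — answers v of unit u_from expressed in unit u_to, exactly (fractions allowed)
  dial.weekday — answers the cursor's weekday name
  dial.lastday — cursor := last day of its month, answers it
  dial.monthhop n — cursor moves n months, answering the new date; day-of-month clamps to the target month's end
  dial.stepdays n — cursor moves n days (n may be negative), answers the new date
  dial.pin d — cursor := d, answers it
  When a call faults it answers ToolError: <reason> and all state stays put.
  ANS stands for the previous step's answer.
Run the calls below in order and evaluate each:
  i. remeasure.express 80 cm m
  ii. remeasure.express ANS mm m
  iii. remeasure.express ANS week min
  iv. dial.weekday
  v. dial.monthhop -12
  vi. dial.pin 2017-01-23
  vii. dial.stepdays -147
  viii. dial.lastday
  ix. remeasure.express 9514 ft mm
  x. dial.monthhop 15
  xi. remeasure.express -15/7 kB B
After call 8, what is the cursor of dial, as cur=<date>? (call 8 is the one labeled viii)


// remeasure.express(v→80, u_from→cm, u_to→m) -> 4/5
// remeasure.express(v→ANS, u_from→mm, u_to→m) -> 1/1250
// remeasure.express(v→ANS, u_from→week, u_to→min) -> 1008/125
// dial.weekday() -> Monday
// dial.monthhop(n→-12) -> 2246-06-28
// dial.pin(d→2017-01-23) -> 2017-01-23
// dial.stepdays(n→-147) -> 2016-08-29
// dial.lastday() -> 2016-08-31
// remeasure.express(v→9514, u_from→ft, u_to→mm) -> 14499336/5
// dial.monthhop(n→15) -> 2017-11-30
// remeasure.express(v→-15/7, u_from→kB, u_to→B) -> -15000/7

Answer: cur=2016-08-31


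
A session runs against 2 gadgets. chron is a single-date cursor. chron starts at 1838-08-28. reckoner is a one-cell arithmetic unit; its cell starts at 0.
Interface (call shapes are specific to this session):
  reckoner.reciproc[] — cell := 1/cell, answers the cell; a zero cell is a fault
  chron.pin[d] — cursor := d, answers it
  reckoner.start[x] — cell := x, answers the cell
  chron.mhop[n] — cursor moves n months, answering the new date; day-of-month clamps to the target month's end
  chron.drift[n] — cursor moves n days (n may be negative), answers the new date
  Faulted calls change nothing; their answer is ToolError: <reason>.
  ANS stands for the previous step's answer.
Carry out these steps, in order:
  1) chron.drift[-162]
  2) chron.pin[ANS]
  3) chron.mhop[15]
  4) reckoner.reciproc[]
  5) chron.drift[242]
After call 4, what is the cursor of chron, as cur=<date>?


-> chron.drift(n: -162)
<- 1838-03-19
-> chron.pin(d: ANS)
<- 1838-03-19
-> chron.mhop(n: 15)
<- 1839-06-19
-> reckoner.reciproc()
<- ToolError: reciprocal of zero
-> chron.drift(n: 242)
<- 1840-02-16

Answer: cur=1839-06-19
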